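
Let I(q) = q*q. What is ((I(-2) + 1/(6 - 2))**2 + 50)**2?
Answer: 1185921/256 ≈ 4632.5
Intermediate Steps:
I(q) = q**2
((I(-2) + 1/(6 - 2))**2 + 50)**2 = (((-2)**2 + 1/(6 - 2))**2 + 50)**2 = ((4 + 1/4)**2 + 50)**2 = ((17/4)**2 + 50)**2 = (289/16 + 50)**2 = (1089/16)**2 = 1185921/256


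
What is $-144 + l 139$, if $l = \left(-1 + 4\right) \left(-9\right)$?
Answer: $-3897$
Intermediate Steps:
$l = -27$ ($l = 3 \left(-9\right) = -27$)
$-144 + l 139 = -144 - 3753 = -3897$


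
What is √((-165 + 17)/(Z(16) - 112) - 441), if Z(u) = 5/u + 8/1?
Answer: I*√1209827409/1659 ≈ 20.966*I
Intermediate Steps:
Z(u) = 8 + 5/u (Z(u) = 5/u + 8*1 = 5/u + 8 = 8 + 5/u)
√((-165 + 17)/(Z(16) - 112) - 441) = √((-165 + 17)/((8 + 5/16) - 112) - 441) = √(-148/((8 + 5*(1/16)) - 112) - 441) = √(-148/((8 + 5/16) - 112) - 441) = √(-148/(133/16 - 112) - 441) = √(-148/(-1659/16) - 441) = √(-148*(-16/1659) - 441) = √(2368/1659 - 441) = √(-729251/1659) = I*√1209827409/1659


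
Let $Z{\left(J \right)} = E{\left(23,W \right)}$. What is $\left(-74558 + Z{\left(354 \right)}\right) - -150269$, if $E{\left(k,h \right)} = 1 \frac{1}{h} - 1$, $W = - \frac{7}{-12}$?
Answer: $\frac{529982}{7} \approx 75712.0$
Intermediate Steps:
$W = \frac{7}{12}$ ($W = \left(-7\right) \left(- \frac{1}{12}\right) = \frac{7}{12} \approx 0.58333$)
$E{\left(k,h \right)} = -1 + \frac{1}{h}$ ($E{\left(k,h \right)} = \frac{1}{h} - 1 = -1 + \frac{1}{h}$)
$Z{\left(J \right)} = \frac{5}{7}$ ($Z{\left(J \right)} = \frac{1 - \frac{7}{12}}{\frac{7}{12}} = \frac{12 \left(1 - \frac{7}{12}\right)}{7} = \frac{12}{7} \cdot \frac{5}{12} = \frac{5}{7}$)
$\left(-74558 + Z{\left(354 \right)}\right) - -150269 = \left(-74558 + \frac{5}{7}\right) - -150269 = - \frac{521901}{7} + 150269 = \frac{529982}{7}$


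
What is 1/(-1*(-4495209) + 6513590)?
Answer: 1/11008799 ≈ 9.0836e-8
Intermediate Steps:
1/(-1*(-4495209) + 6513590) = 1/(4495209 + 6513590) = 1/11008799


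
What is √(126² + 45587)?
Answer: √61463 ≈ 247.92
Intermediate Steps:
√(126² + 45587) = √(15876 + 45587) = √61463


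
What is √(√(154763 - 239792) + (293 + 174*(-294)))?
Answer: √(-50863 + I*√85029) ≈ 0.6465 + 225.53*I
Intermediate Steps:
√(√(154763 - 239792) + (293 + 174*(-294))) = √(√(-85029) + (293 - 51156)) = √(I*√85029 - 50863) = √(-50863 + I*√85029)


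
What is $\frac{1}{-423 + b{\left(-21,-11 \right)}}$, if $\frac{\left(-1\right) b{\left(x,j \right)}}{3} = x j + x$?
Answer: $- \frac{1}{1053} \approx -0.00094967$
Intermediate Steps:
$b{\left(x,j \right)} = - 3 x - 3 j x$ ($b{\left(x,j \right)} = - 3 \left(x j + x\right) = - 3 \left(j x + x\right) = - 3 \left(x + j x\right) = - 3 x - 3 j x$)
$\frac{1}{-423 + b{\left(-21,-11 \right)}} = \frac{1}{-423 - - 63 \left(1 - 11\right)} = \frac{1}{-423 - \left(-63\right) \left(-10\right)} = \frac{1}{-423 - 630} = \frac{1}{-1053} = - \frac{1}{1053}$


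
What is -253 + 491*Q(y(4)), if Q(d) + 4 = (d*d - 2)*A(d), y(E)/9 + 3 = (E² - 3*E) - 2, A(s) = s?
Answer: -351318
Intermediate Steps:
y(E) = -45 - 27*E + 9*E² (y(E) = -27 + 9*((E² - 3*E) - 2) = -27 + 9*(-2 + E² - 3*E) = -27 + (-18 - 27*E + 9*E²) = -45 - 27*E + 9*E²)
Q(d) = -4 + d*(-2 + d²) (Q(d) = -4 + (d*d - 2)*d = -4 + (d² - 2)*d = -4 + (-2 + d²)*d = -4 + d*(-2 + d²))
-253 + 491*Q(y(4)) = -253 + 491*(-4 + (-45 - 27*4 + 9*4²)³ - 2*(-45 - 27*4 + 9*4²)) = -253 + 491*(-4 + (-45 - 108 + 9*16)³ - 2*(-45 - 108 + 9*16)) = -253 + 491*(-4 + (-45 - 108 + 144)³ - 2*(-45 - 108 + 144)) = -253 + 491*(-4 + (-9)³ - 2*(-9)) = -253 + 491*(-4 - 729 + 18) = -253 + 491*(-715) = -253 - 351065 = -351318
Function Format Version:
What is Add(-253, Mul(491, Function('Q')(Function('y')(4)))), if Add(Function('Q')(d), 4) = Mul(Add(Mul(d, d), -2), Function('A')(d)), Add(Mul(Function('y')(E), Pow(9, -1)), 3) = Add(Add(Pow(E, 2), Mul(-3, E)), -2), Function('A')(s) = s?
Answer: -351318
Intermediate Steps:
Function('y')(E) = Add(-45, Mul(-27, E), Mul(9, Pow(E, 2))) (Function('y')(E) = Add(-27, Mul(9, Add(Add(Pow(E, 2), Mul(-3, E)), -2))) = Add(-27, Mul(9, Add(-2, Pow(E, 2), Mul(-3, E)))) = Add(-27, Add(-18, Mul(-27, E), Mul(9, Pow(E, 2)))) = Add(-45, Mul(-27, E), Mul(9, Pow(E, 2))))
Function('Q')(d) = Add(-4, Mul(d, Add(-2, Pow(d, 2)))) (Function('Q')(d) = Add(-4, Mul(Add(Mul(d, d), -2), d)) = Add(-4, Mul(Add(Pow(d, 2), -2), d)) = Add(-4, Mul(Add(-2, Pow(d, 2)), d)) = Add(-4, Mul(d, Add(-2, Pow(d, 2)))))
Add(-253, Mul(491, Function('Q')(Function('y')(4)))) = Add(-253, Mul(491, Add(-4, Pow(Add(-45, Mul(-27, 4), Mul(9, Pow(4, 2))), 3), Mul(-2, Add(-45, Mul(-27, 4), Mul(9, Pow(4, 2))))))) = Add(-253, Mul(491, Add(-4, Pow(Add(-45, -108, Mul(9, 16)), 3), Mul(-2, Add(-45, -108, Mul(9, 16)))))) = Add(-253, Mul(491, Add(-4, Pow(Add(-45, -108, 144), 3), Mul(-2, Add(-45, -108, 144))))) = Add(-253, Mul(491, Add(-4, Pow(-9, 3), Mul(-2, -9)))) = Add(-253, Mul(491, Add(-4, -729, 18))) = Add(-253, Mul(491, -715)) = Add(-253, -351065) = -351318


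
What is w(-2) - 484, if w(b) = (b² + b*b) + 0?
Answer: -476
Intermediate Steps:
w(b) = 2*b² (w(b) = (b² + b²) + 0 = 2*b² + 0 = 2*b²)
w(-2) - 484 = 2*(-2)² - 484 = 2*4 - 484 = 8 - 484 = -476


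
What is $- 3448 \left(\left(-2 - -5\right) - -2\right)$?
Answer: $-17240$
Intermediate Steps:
$- 3448 \left(\left(-2 - -5\right) - -2\right) = - 3448 \left(\left(-2 + 5\right) + 2\right) = - 3448 \left(3 + 2\right) = \left(-3448\right) 5 = -17240$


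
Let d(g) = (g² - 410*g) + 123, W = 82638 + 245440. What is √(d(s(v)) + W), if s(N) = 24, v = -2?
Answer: √318937 ≈ 564.75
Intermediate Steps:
W = 328078
d(g) = 123 + g² - 410*g
√(d(s(v)) + W) = √((123 + 24² - 410*24) + 328078) = √((123 + 576 - 9840) + 328078) = √(-9141 + 328078) = √318937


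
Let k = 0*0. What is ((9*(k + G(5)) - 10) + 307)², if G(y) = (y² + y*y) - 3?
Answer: 518400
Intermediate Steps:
G(y) = -3 + 2*y² (G(y) = (y² + y²) - 3 = 2*y² - 3 = -3 + 2*y²)
k = 0
((9*(k + G(5)) - 10) + 307)² = ((9*(0 + (-3 + 2*5²)) - 10) + 307)² = ((9*(0 + (-3 + 2*25)) - 10) + 307)² = ((9*(0 + (-3 + 50)) - 10) + 307)² = ((9*(0 + 47) - 10) + 307)² = ((9*47 - 10) + 307)² = ((423 - 10) + 307)² = (413 + 307)² = 720² = 518400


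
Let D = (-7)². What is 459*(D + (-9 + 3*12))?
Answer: 34884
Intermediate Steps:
D = 49
459*(D + (-9 + 3*12)) = 459*(49 + (-9 + 3*12)) = 459*(49 + (-9 + 36)) = 459*(49 + 27) = 459*76 = 34884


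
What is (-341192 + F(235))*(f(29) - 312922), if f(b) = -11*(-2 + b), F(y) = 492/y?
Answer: 25113782902532/235 ≈ 1.0687e+11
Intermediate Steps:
f(b) = 22 - 11*b
(-341192 + F(235))*(f(29) - 312922) = (-341192 + 492/235)*((22 - 11*29) - 312922) = (-341192 + 492*(1/235))*((22 - 319) - 312922) = (-341192 + 492/235)*(-297 - 312922) = -80179628/235*(-313219) = 25113782902532/235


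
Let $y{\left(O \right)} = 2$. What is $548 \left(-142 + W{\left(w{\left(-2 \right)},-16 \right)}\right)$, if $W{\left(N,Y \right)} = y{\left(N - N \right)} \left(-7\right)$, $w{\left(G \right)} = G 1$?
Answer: $-85488$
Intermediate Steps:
$w{\left(G \right)} = G$
$W{\left(N,Y \right)} = -14$ ($W{\left(N,Y \right)} = 2 \left(-7\right) = -14$)
$548 \left(-142 + W{\left(w{\left(-2 \right)},-16 \right)}\right) = 548 \left(-142 - 14\right) = 548 \left(-156\right) = -85488$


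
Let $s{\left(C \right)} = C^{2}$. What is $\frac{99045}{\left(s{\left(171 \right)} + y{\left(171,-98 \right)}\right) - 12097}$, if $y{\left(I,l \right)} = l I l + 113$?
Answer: $\frac{99045}{1659541} \approx 0.059682$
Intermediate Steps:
$y{\left(I,l \right)} = 113 + I l^{2}$ ($y{\left(I,l \right)} = I l l + 113 = I l^{2} + 113 = 113 + I l^{2}$)
$\frac{99045}{\left(s{\left(171 \right)} + y{\left(171,-98 \right)}\right) - 12097} = \frac{99045}{\left(171^{2} + \left(113 + 171 \left(-98\right)^{2}\right)\right) - 12097} = \frac{99045}{\left(29241 + \left(113 + 171 \cdot 9604\right)\right) - 12097} = \frac{99045}{\left(29241 + \left(113 + 1642284\right)\right) - 12097} = \frac{99045}{\left(29241 + 1642397\right) - 12097} = \frac{99045}{1671638 - 12097} = \frac{99045}{1659541}$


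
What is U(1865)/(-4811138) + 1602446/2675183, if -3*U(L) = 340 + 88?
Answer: 11564955754484/19306011882381 ≈ 0.59903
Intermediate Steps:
U(L) = -428/3 (U(L) = -(340 + 88)/3 = -⅓*428 = -428/3)
U(1865)/(-4811138) + 1602446/2675183 = -428/3/(-4811138) + 1602446/2675183 = -428/3*(-1/4811138) + 1602446*(1/2675183) = 214/7216707 + 1602446/2675183 = 11564955754484/19306011882381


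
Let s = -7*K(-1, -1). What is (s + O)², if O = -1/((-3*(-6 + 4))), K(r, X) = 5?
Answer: 44521/36 ≈ 1236.7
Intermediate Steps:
O = -⅙ (O = -1/((-3*(-2))) = -1/6 = -1*⅙ = -⅙ ≈ -0.16667)
s = -35 (s = -7*5 = -35)
(s + O)² = (-35 - ⅙)² = (-211/6)² = 44521/36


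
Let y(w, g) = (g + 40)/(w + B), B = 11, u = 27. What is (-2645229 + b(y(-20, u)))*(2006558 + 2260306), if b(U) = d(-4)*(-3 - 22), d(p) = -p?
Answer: -11287259078256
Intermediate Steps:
y(w, g) = (40 + g)/(11 + w) (y(w, g) = (g + 40)/(w + 11) = (40 + g)/(11 + w))
b(U) = -100 (b(U) = (-1*(-4))*(-3 - 22) = 4*(-25) = -100)
(-2645229 + b(y(-20, u)))*(2006558 + 2260306) = (-2645229 - 100)*(2006558 + 2260306) = -2645329*4266864 = -11287259078256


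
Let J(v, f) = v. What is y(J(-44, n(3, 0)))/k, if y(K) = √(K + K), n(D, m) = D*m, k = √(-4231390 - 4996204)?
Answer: 2*√50751767/4613797 ≈ 0.0030881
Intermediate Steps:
k = I*√9227594 (k = √(-9227594) = I*√9227594 ≈ 3037.7*I)
y(K) = √2*√K (y(K) = √(2*K) = √2*√K)
y(J(-44, n(3, 0)))/k = (√2*√(-44))/((I*√9227594)) = (√2*(2*I*√11))*(-I*√9227594/9227594) = (2*I*√22)*(-I*√9227594/9227594) = 2*√50751767/4613797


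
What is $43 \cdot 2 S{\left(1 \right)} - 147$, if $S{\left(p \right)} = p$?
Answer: $-61$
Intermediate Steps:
$43 \cdot 2 S{\left(1 \right)} - 147 = 43 \cdot 2 \cdot 1 - 147 = 86 \cdot 1 - 147 = 86 - 147 = -61$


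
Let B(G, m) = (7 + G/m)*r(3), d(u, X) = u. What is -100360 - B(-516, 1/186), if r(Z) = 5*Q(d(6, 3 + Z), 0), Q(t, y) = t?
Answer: 2778710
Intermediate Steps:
r(Z) = 30 (r(Z) = 5*6 = 30)
B(G, m) = 210 + 30*G/m (B(G, m) = (7 + G/m)*30 = 210 + 30*G/m)
-100360 - B(-516, 1/186) = -100360 - (210 + 30*(-516)/1/186) = -100360 - (210 + 30*(-516)/(1/186)) = -100360 - (210 + 30*(-516)*186) = -100360 - (210 - 2879280) = -100360 - 1*(-2879070) = -100360 + 2879070 = 2778710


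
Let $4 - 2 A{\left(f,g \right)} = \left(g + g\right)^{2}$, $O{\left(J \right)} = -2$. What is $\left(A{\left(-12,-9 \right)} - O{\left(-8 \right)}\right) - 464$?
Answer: $-622$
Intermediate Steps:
$A{\left(f,g \right)} = 2 - 2 g^{2}$ ($A{\left(f,g \right)} = 2 - \frac{\left(g + g\right)^{2}}{2} = 2 - \frac{\left(2 g\right)^{2}}{2} = 2 - \frac{4 g^{2}}{2} = 2 - 2 g^{2}$)
$\left(A{\left(-12,-9 \right)} - O{\left(-8 \right)}\right) - 464 = \left(\left(2 - 2 \left(-9\right)^{2}\right) - -2\right) - 464 = \left(\left(2 - 162\right) + 2\right) - 464 = \left(-160 + 2\right) - 464 = -158 - 464 = -622$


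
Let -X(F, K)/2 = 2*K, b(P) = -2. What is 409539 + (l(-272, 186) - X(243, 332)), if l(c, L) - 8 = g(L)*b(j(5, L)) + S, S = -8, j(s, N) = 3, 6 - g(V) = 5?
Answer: 410865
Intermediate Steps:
g(V) = 1 (g(V) = 6 - 1*5 = 6 - 5 = 1)
X(F, K) = -4*K
l(c, L) = -2 (l(c, L) = 8 + (1*(-2) - 8) = 8 + (-2 - 8) = 8 - 10 = -2)
409539 + (l(-272, 186) - X(243, 332)) = 409539 + (-2 - (-4)*332) = 409539 + (-2 - 1*(-1328)) = 409539 + (-2 + 1328) = 409539 + 1326 = 410865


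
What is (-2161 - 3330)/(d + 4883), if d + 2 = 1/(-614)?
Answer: -3371474/2996933 ≈ -1.1250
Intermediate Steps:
d = -1229/614 (d = -2 + 1/(-614) = -2 - 1/614 = -1229/614 ≈ -2.0016)
(-2161 - 3330)/(d + 4883) = (-2161 - 3330)/(-1229/614 + 4883) = -5491/2996933/614 = -5491*614/2996933 = -3371474/2996933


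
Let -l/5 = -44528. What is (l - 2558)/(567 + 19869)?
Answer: 110041/10218 ≈ 10.769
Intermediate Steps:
l = 222640 (l = -5*(-44528) = 222640)
(l - 2558)/(567 + 19869) = (222640 - 2558)/(567 + 19869) = 220082/20436 = 220082*(1/20436) = 110041/10218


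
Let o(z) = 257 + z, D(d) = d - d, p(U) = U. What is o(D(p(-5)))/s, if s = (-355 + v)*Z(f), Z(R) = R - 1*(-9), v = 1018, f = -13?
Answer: -257/2652 ≈ -0.096908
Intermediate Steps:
Z(R) = 9 + R (Z(R) = R + 9 = 9 + R)
D(d) = 0
s = -2652 (s = (-355 + 1018)*(9 - 13) = 663*(-4) = -2652)
o(D(p(-5)))/s = (257 + 0)/(-2652) = 257*(-1/2652) = -257/2652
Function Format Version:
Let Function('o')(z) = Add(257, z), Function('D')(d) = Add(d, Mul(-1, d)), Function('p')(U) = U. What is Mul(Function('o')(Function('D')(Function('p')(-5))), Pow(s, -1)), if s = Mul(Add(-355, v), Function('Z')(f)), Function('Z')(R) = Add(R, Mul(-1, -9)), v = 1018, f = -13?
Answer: Rational(-257, 2652) ≈ -0.096908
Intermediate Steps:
Function('Z')(R) = Add(9, R) (Function('Z')(R) = Add(R, 9) = Add(9, R))
Function('D')(d) = 0
s = -2652 (s = Mul(Add(-355, 1018), Add(9, -13)) = Mul(663, -4) = -2652)
Mul(Function('o')(Function('D')(Function('p')(-5))), Pow(s, -1)) = Mul(Add(257, 0), Pow(-2652, -1)) = Mul(257, Rational(-1, 2652)) = Rational(-257, 2652)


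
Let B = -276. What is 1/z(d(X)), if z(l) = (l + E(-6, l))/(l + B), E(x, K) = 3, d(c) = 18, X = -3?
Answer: -86/7 ≈ -12.286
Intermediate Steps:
z(l) = (3 + l)/(-276 + l) (z(l) = (l + 3)/(l - 276) = (3 + l)/(-276 + l))
1/z(d(X)) = 1/((3 + 18)/(-276 + 18)) = 1/(21/(-258)) = 1/(-1/258*21) = 1/(-7/86) = -86/7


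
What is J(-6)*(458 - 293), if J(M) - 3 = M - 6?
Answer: -1485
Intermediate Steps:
J(M) = -3 + M (J(M) = 3 + (M - 6) = 3 + (-6 + M) = -3 + M)
J(-6)*(458 - 293) = (-3 - 6)*(458 - 293) = -9*165 = -1485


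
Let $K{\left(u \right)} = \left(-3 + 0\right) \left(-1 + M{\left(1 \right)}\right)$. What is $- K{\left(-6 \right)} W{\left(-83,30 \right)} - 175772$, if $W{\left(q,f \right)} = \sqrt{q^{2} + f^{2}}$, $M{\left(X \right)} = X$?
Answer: $-175772$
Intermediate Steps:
$K{\left(u \right)} = 0$ ($K{\left(u \right)} = \left(-3 + 0\right) \left(-1 + 1\right) = \left(-3\right) 0 = 0$)
$W{\left(q,f \right)} = \sqrt{f^{2} + q^{2}}$
$- K{\left(-6 \right)} W{\left(-83,30 \right)} - 175772 = - 0 \sqrt{30^{2} + \left(-83\right)^{2}} - 175772 = - 0 \sqrt{900 + 6889} - 175772 = - 0 \sqrt{7789} - 175772 = \left(-1\right) 0 - 175772 = 0 - 175772 = -175772$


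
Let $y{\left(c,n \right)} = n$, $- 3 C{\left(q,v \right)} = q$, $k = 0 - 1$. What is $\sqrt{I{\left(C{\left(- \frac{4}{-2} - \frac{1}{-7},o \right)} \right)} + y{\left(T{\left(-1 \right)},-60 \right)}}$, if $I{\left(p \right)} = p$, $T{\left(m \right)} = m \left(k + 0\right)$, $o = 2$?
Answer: $\frac{5 i \sqrt{119}}{7} \approx 7.7919 i$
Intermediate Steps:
$k = -1$
$T{\left(m \right)} = - m$ ($T{\left(m \right)} = m \left(-1 + 0\right) = m \left(-1\right) = - m$)
$C{\left(q,v \right)} = - \frac{q}{3}$
$\sqrt{I{\left(C{\left(- \frac{4}{-2} - \frac{1}{-7},o \right)} \right)} + y{\left(T{\left(-1 \right)},-60 \right)}} = \sqrt{- \frac{- \frac{4}{-2} - \frac{1}{-7}}{3} - 60} = \sqrt{- \frac{\left(-4\right) \left(- \frac{1}{2}\right) - - \frac{1}{7}}{3} - 60} = \sqrt{- \frac{2 + \frac{1}{7}}{3} - 60} = \sqrt{\left(- \frac{1}{3}\right) \frac{15}{7} - 60} = \sqrt{- \frac{5}{7} - 60} = \sqrt{- \frac{425}{7}} = \frac{5 i \sqrt{119}}{7}$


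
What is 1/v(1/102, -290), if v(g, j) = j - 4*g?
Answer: -51/14792 ≈ -0.0034478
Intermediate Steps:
1/v(1/102, -290) = 1/(-290 - 4/102) = 1/(-290 - 4*1/102) = 1/(-290 - 2/51) = 1/(-14792/51) = -51/14792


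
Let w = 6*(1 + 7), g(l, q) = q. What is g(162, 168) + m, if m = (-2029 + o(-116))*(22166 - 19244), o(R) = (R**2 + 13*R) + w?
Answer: 29123742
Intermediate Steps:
w = 48 (w = 6*8 = 48)
o(R) = 48 + R**2 + 13*R (o(R) = (R**2 + 13*R) + 48 = 48 + R**2 + 13*R)
m = 29123574 (m = (-2029 + (48 + (-116)**2 + 13*(-116)))*(22166 - 19244) = (-2029 + (48 + 13456 - 1508))*2922 = (-2029 + 11996)*2922 = 9967*2922 = 29123574)
g(162, 168) + m = 168 + 29123574 = 29123742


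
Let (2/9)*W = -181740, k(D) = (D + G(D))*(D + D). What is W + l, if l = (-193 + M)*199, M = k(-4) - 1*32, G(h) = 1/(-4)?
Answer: -855839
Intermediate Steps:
G(h) = -1/4
k(D) = 2*D*(-1/4 + D) (k(D) = (D - 1/4)*(D + D) = (-1/4 + D)*(2*D) = 2*D*(-1/4 + D))
M = 2 (M = (1/2)*(-4)*(-1 + 4*(-4)) - 1*32 = (1/2)*(-4)*(-1 - 16) - 32 = (1/2)*(-4)*(-17) - 32 = 34 - 32 = 2)
W = -817830 (W = (9/2)*(-181740) = -817830)
l = -38009 (l = (-193 + 2)*199 = -191*199 = -38009)
W + l = -817830 - 38009 = -855839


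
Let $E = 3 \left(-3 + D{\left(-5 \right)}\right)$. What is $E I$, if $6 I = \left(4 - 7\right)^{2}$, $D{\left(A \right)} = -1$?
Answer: $-18$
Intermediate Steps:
$I = \frac{3}{2}$ ($I = \frac{\left(4 - 7\right)^{2}}{6} = \frac{\left(-3\right)^{2}}{6} = \frac{1}{6} \cdot 9 = \frac{3}{2} \approx 1.5$)
$E = -12$ ($E = 3 \left(-3 - 1\right) = 3 \left(-4\right) = -12$)
$E I = \left(-12\right) \frac{3}{2} = -18$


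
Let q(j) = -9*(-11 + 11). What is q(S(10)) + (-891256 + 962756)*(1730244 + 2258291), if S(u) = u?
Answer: 285180252500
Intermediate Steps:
q(j) = 0 (q(j) = -9*0 = 0)
q(S(10)) + (-891256 + 962756)*(1730244 + 2258291) = 0 + (-891256 + 962756)*(1730244 + 2258291) = 0 + 71500*3988535 = 0 + 285180252500 = 285180252500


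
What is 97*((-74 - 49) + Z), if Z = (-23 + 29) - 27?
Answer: -13968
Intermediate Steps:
Z = -21 (Z = 6 - 27 = -21)
97*((-74 - 49) + Z) = 97*((-74 - 49) - 21) = 97*(-123 - 21) = 97*(-144) = -13968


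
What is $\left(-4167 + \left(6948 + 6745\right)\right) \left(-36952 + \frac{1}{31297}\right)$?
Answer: $- \frac{11016692713818}{31297} \approx -3.52 \cdot 10^{8}$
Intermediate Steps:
$\left(-4167 + \left(6948 + 6745\right)\right) \left(-36952 + \frac{1}{31297}\right) = \left(-4167 + 13693\right) \left(-36952 + \frac{1}{31297}\right) = 9526 \left(- \frac{1156486743}{31297}\right) = - \frac{11016692713818}{31297}$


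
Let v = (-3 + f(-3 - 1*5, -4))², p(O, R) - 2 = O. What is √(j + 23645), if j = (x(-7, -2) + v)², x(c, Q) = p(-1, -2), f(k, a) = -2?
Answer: 11*√201 ≈ 155.95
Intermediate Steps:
p(O, R) = 2 + O
x(c, Q) = 1 (x(c, Q) = 2 - 1 = 1)
v = 25 (v = (-3 - 2)² = (-5)² = 25)
j = 676 (j = (1 + 25)² = 26² = 676)
√(j + 23645) = √(676 + 23645) = √24321 = 11*√201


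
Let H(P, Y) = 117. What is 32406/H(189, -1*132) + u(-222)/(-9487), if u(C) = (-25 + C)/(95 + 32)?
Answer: 13014788531/46989111 ≈ 276.97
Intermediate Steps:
u(C) = -25/127 + C/127 (u(C) = (-25 + C)/127 = (-25 + C)*(1/127) = -25/127 + C/127)
32406/H(189, -1*132) + u(-222)/(-9487) = 32406/117 + (-25/127 + (1/127)*(-222))/(-9487) = 32406*(1/117) + (-25/127 - 222/127)*(-1/9487) = 10802/39 - 247/127*(-1/9487) = 10802/39 + 247/1204849 = 13014788531/46989111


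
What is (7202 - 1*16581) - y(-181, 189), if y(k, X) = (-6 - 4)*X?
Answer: -7489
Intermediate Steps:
y(k, X) = -10*X
(7202 - 1*16581) - y(-181, 189) = (7202 - 1*16581) - (-10)*189 = (7202 - 16581) - 1*(-1890) = -9379 + 1890 = -7489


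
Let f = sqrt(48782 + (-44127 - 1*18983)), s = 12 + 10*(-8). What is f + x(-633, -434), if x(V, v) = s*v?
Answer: 29512 + 6*I*sqrt(398) ≈ 29512.0 + 119.7*I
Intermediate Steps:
s = -68 (s = 12 - 80 = -68)
x(V, v) = -68*v
f = 6*I*sqrt(398) (f = sqrt(48782 + (-44127 - 18983)) = sqrt(48782 - 63110) = sqrt(-14328) = 6*I*sqrt(398) ≈ 119.7*I)
f + x(-633, -434) = 6*I*sqrt(398) - 68*(-434) = 6*I*sqrt(398) + 29512 = 29512 + 6*I*sqrt(398)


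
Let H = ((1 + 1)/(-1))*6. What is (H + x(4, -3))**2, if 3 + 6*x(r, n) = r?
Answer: 5041/36 ≈ 140.03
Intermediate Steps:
x(r, n) = -1/2 + r/6
H = -12 (H = -1*2*6 = -2*6 = -12)
(H + x(4, -3))**2 = (-12 + (-1/2 + (1/6)*4))**2 = (-12 + (-1/2 + 2/3))**2 = (-12 + 1/6)**2 = (-71/6)**2 = 5041/36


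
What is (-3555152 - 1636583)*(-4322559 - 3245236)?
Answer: 39289986174325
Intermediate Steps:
(-3555152 - 1636583)*(-4322559 - 3245236) = -5191735*(-7567795) = 39289986174325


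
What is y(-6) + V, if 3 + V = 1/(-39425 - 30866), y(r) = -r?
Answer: 210872/70291 ≈ 3.0000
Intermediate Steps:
V = -210874/70291 (V = -3 + 1/(-39425 - 30866) = -3 + 1/(-70291) = -3 - 1/70291 = -210874/70291 ≈ -3.0000)
y(-6) + V = -1*(-6) - 210874/70291 = 6 - 210874/70291 = 210872/70291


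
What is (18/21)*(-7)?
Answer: -6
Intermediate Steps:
(18/21)*(-7) = ((1/21)*18)*(-7) = (6/7)*(-7) = -6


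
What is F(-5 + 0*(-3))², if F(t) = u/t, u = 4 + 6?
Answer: 4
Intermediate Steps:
u = 10
F(t) = 10/t
F(-5 + 0*(-3))² = (10/(-5 + 0*(-3)))² = (10/(-5 + 0))² = (10/(-5))² = (10*(-⅕))² = (-2)² = 4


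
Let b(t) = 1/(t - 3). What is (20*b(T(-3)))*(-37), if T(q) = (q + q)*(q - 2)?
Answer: -740/27 ≈ -27.407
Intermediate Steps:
T(q) = 2*q*(-2 + q) (T(q) = (2*q)*(-2 + q) = 2*q*(-2 + q))
b(t) = 1/(-3 + t)
(20*b(T(-3)))*(-37) = (20/(-3 + 2*(-3)*(-2 - 3)))*(-37) = (20/(-3 + 2*(-3)*(-5)))*(-37) = (20/(-3 + 30))*(-37) = (20/27)*(-37) = -740/27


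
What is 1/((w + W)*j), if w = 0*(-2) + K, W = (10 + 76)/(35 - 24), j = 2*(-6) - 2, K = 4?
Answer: -11/1820 ≈ -0.0060440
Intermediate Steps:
j = -14 (j = -12 - 2 = -14)
W = 86/11 ≈ 7.8182
w = 4 (w = 0*(-2) + 4 = 0 + 4 = 4)
1/((w + W)*j) = 1/((4 + 86/11)*(-14)) = 1/((130/11)*(-14)) = 1/(-1820/11) = -11/1820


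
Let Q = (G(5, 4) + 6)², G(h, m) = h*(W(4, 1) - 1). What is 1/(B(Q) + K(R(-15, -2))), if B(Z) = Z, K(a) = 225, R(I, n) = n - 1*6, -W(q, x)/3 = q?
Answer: 1/3706 ≈ 0.00026983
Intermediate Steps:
W(q, x) = -3*q
R(I, n) = -6 + n (R(I, n) = n - 6 = -6 + n)
G(h, m) = -13*h (G(h, m) = h*(-3*4 - 1) = h*(-12 - 1) = h*(-13) = -13*h)
Q = 3481 (Q = (-13*5 + 6)² = (-65 + 6)² = (-59)² = 3481)
1/(B(Q) + K(R(-15, -2))) = 1/(3481 + 225) = 1/3706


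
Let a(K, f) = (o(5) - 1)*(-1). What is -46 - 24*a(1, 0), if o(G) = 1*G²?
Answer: 530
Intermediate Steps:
o(G) = G²
a(K, f) = -24 (a(K, f) = (5² - 1)*(-1) = (25 - 1)*(-1) = 24*(-1) = -24)
-46 - 24*a(1, 0) = -46 - 24*(-24) = -46 + 576 = 530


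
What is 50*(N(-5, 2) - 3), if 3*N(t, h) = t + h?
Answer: -200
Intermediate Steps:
N(t, h) = h/3 + t/3 (N(t, h) = (t + h)/3 = (h + t)/3 = h/3 + t/3)
50*(N(-5, 2) - 3) = 50*(((⅓)*2 + (⅓)*(-5)) - 3) = 50*((⅔ - 5/3) - 3) = 50*(-1 - 3) = 50*(-4) = -200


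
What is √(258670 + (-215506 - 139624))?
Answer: 2*I*√24115 ≈ 310.58*I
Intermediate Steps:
√(258670 + (-215506 - 139624)) = √(258670 - 355130) = √(-96460) = 2*I*√24115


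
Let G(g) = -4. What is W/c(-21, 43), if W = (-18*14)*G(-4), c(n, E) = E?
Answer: 1008/43 ≈ 23.442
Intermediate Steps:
W = 1008 (W = -18*14*(-4) = -252*(-4) = 1008)
W/c(-21, 43) = 1008/43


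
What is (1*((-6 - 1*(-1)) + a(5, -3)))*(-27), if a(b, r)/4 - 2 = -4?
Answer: 351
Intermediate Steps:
a(b, r) = -8 (a(b, r) = 8 + 4*(-4) = 8 - 16 = -8)
(1*((-6 - 1*(-1)) + a(5, -3)))*(-27) = (1*((-6 - 1*(-1)) - 8))*(-27) = (1*((-6 + 1) - 8))*(-27) = (1*(-5 - 8))*(-27) = (1*(-13))*(-27) = -13*(-27) = 351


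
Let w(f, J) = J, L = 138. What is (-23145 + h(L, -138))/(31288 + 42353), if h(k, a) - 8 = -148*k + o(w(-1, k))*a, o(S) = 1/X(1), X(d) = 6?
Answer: -14528/24547 ≈ -0.59184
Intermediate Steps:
o(S) = ⅙ (o(S) = 1/6 = ⅙)
h(k, a) = 8 - 148*k + a/6 (h(k, a) = 8 + (-148*k + a/6) = 8 - 148*k + a/6)
(-23145 + h(L, -138))/(31288 + 42353) = (-23145 + (8 - 148*138 + (⅙)*(-138)))/(31288 + 42353) = (-23145 + (8 - 20424 - 23))/73641 = (-23145 - 20439)*(1/73641) = -43584*1/73641 = -14528/24547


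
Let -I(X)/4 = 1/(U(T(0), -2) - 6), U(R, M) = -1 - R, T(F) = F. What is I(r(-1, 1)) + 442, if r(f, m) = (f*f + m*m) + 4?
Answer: 3098/7 ≈ 442.57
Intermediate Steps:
r(f, m) = 4 + f² + m² (r(f, m) = (f² + m²) + 4 = 4 + f² + m²)
I(X) = 4/7 (I(X) = -4/((-1 - 1*0) - 6) = -4/((-1 + 0) - 6) = -4/(-1 - 6) = -4/(-7) = -4*(-⅐) = 4/7)
I(r(-1, 1)) + 442 = 4/7 + 442 = 3098/7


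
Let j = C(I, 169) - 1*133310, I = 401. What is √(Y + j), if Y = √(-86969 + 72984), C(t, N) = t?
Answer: √(-132909 + I*√13985) ≈ 0.162 + 364.57*I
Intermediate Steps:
j = -132909 (j = 401 - 1*133310 = 401 - 133310 = -132909)
Y = I*√13985 (Y = √(-13985) = I*√13985 ≈ 118.26*I)
√(Y + j) = √(I*√13985 - 132909) = √(-132909 + I*√13985)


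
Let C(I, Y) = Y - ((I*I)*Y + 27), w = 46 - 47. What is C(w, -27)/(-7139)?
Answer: 27/7139 ≈ 0.0037820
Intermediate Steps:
w = -1
C(I, Y) = -27 + Y - Y*I² (C(I, Y) = Y - (I²*Y + 27) = Y - (Y*I² + 27) = Y - (27 + Y*I²) = Y + (-27 - Y*I²) = -27 + Y - Y*I²)
C(w, -27)/(-7139) = (-27 - 27 - 1*(-27)*(-1)²)/(-7139) = (-27 - 27 - 1*(-27)*1)*(-1/7139) = (-27 - 27 + 27)*(-1/7139) = -27*(-1/7139) = 27/7139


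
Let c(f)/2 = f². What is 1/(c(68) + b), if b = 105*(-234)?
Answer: -1/15322 ≈ -6.5266e-5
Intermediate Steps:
c(f) = 2*f²
b = -24570
1/(c(68) + b) = 1/(2*68² - 24570) = 1/(2*4624 - 24570) = 1/(9248 - 24570) = 1/(-15322) = -1/15322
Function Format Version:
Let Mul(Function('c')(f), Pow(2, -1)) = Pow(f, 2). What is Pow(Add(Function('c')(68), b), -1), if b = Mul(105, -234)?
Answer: Rational(-1, 15322) ≈ -6.5266e-5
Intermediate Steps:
Function('c')(f) = Mul(2, Pow(f, 2))
b = -24570
Pow(Add(Function('c')(68), b), -1) = Pow(Add(Mul(2, Pow(68, 2)), -24570), -1) = Pow(Add(Mul(2, 4624), -24570), -1) = Pow(Add(9248, -24570), -1) = Pow(-15322, -1) = Rational(-1, 15322)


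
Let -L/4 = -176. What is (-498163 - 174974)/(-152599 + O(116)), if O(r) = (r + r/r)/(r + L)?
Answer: 551972340/125131063 ≈ 4.4112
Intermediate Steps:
L = 704 (L = -4*(-176) = 704)
O(r) = (1 + r)/(704 + r) (O(r) = (r + r/r)/(r + 704) = (r + 1)/(704 + r) = (1 + r)/(704 + r))
(-498163 - 174974)/(-152599 + O(116)) = (-498163 - 174974)/(-152599 + (1 + 116)/(704 + 116)) = -673137/(-152599 + 117/820) = -673137/(-125131063/820) = -673137*(-820/125131063) = 551972340/125131063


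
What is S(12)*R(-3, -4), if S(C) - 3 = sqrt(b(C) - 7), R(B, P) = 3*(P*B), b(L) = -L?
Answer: 108 + 36*I*sqrt(19) ≈ 108.0 + 156.92*I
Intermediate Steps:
R(B, P) = 3*B*P (R(B, P) = 3*(B*P) = 3*B*P)
S(C) = 3 + sqrt(-7 - C) (S(C) = 3 + sqrt(-C - 7) = 3 + sqrt(-7 - C))
S(12)*R(-3, -4) = (3 + sqrt(-7 - 1*12))*(3*(-3)*(-4)) = (3 + sqrt(-7 - 12))*36 = (3 + sqrt(-19))*36 = (3 + I*sqrt(19))*36 = 108 + 36*I*sqrt(19)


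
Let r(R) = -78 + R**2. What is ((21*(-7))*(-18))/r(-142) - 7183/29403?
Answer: -274700/2440449 ≈ -0.11256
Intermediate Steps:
((21*(-7))*(-18))/r(-142) - 7183/29403 = ((21*(-7))*(-18))/(-78 + (-142)**2) - 7183/29403 = (-147*(-18))/(-78 + 20164) - 7183*1/29403 = 2646/20086 - 653/2673 = 2646*(1/20086) - 653/2673 = 1323/10043 - 653/2673 = -274700/2440449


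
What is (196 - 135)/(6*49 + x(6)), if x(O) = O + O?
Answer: 61/306 ≈ 0.19935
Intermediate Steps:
x(O) = 2*O
(196 - 135)/(6*49 + x(6)) = (196 - 135)/(6*49 + 2*6) = 61/(294 + 12) = 61/306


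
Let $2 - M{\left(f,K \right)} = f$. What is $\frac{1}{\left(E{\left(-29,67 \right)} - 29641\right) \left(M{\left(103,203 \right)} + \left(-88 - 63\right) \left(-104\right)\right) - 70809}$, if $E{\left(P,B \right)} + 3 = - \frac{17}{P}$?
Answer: $- \frac{29}{13415312838} \approx -2.1617 \cdot 10^{-9}$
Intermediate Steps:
$M{\left(f,K \right)} = 2 - f$
$E{\left(P,B \right)} = -3 - \frac{17}{P}$
$\frac{1}{\left(E{\left(-29,67 \right)} - 29641\right) \left(M{\left(103,203 \right)} + \left(-88 - 63\right) \left(-104\right)\right) - 70809} = \frac{1}{\left(\left(-3 - \frac{17}{-29}\right) - 29641\right) \left(\left(2 - 103\right) + \left(-88 - 63\right) \left(-104\right)\right) - 70809} = \frac{1}{\left(\left(-3 - - \frac{17}{29}\right) - 29641\right) \left(\left(2 - 103\right) - -15704\right) - 70809} = \frac{1}{\left(\left(-3 + \frac{17}{29}\right) - 29641\right) \left(-101 + 15704\right) - 70809} = \frac{1}{\left(- \frac{70}{29} - 29641\right) 15603 - 70809} = \frac{1}{\left(- \frac{859659}{29}\right) 15603 - 70809} = \frac{1}{- \frac{13413259377}{29} - 70809} = \frac{1}{- \frac{13415312838}{29}} = - \frac{29}{13415312838}$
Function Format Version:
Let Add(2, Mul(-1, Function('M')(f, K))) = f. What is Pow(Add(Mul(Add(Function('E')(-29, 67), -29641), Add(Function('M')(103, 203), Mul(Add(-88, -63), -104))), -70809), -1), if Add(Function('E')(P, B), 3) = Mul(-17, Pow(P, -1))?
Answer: Rational(-29, 13415312838) ≈ -2.1617e-9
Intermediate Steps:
Function('M')(f, K) = Add(2, Mul(-1, f))
Function('E')(P, B) = Add(-3, Mul(-17, Pow(P, -1)))
Pow(Add(Mul(Add(Function('E')(-29, 67), -29641), Add(Function('M')(103, 203), Mul(Add(-88, -63), -104))), -70809), -1) = Pow(Add(Mul(Add(Add(-3, Mul(-17, Pow(-29, -1))), -29641), Add(Add(2, Mul(-1, 103)), Mul(Add(-88, -63), -104))), -70809), -1) = Pow(Add(Mul(Add(Add(-3, Mul(-17, Rational(-1, 29))), -29641), Add(Add(2, -103), Mul(-151, -104))), -70809), -1) = Pow(Add(Mul(Add(Add(-3, Rational(17, 29)), -29641), Add(-101, 15704)), -70809), -1) = Pow(Add(Mul(Add(Rational(-70, 29), -29641), 15603), -70809), -1) = Pow(Add(Mul(Rational(-859659, 29), 15603), -70809), -1) = Pow(Add(Rational(-13413259377, 29), -70809), -1) = Pow(Rational(-13415312838, 29), -1) = Rational(-29, 13415312838)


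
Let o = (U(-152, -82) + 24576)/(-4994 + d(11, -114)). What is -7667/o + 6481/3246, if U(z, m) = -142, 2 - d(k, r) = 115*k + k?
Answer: 78075293365/39656382 ≈ 1968.8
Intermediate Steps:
d(k, r) = 2 - 116*k (d(k, r) = 2 - (115*k + k) = 2 - 116*k)
o = -12217/3134 (o = (-142 + 24576)/(-4994 + (2 - 116*11)) = 24434/(-4994 + (2 - 1276)) = 24434/(-4994 - 1274) = 24434/(-6268) = 24434*(-1/6268) = -12217/3134 ≈ -3.8982)
-7667/o + 6481/3246 = -7667/(-12217/3134) + 6481/3246 = -7667*(-3134/12217) + 6481*(1/3246) = 24028378/12217 + 6481/3246 = 78075293365/39656382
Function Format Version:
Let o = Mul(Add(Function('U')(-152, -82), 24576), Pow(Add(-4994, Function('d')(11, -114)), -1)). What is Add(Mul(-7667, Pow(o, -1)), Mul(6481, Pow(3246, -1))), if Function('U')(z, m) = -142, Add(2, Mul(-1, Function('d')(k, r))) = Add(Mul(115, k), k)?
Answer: Rational(78075293365, 39656382) ≈ 1968.8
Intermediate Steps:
Function('d')(k, r) = Add(2, Mul(-116, k)) (Function('d')(k, r) = Add(2, Mul(-1, Add(Mul(115, k), k))) = Add(2, Mul(-1, Mul(116, k))) = Add(2, Mul(-116, k)))
o = Rational(-12217, 3134) (o = Mul(Add(-142, 24576), Pow(Add(-4994, Add(2, Mul(-116, 11))), -1)) = Mul(24434, Pow(Add(-4994, Add(2, -1276)), -1)) = Mul(24434, Pow(Add(-4994, -1274), -1)) = Mul(24434, Pow(-6268, -1)) = Mul(24434, Rational(-1, 6268)) = Rational(-12217, 3134) ≈ -3.8982)
Add(Mul(-7667, Pow(o, -1)), Mul(6481, Pow(3246, -1))) = Add(Mul(-7667, Pow(Rational(-12217, 3134), -1)), Mul(6481, Pow(3246, -1))) = Add(Mul(-7667, Rational(-3134, 12217)), Mul(6481, Rational(1, 3246))) = Add(Rational(24028378, 12217), Rational(6481, 3246)) = Rational(78075293365, 39656382)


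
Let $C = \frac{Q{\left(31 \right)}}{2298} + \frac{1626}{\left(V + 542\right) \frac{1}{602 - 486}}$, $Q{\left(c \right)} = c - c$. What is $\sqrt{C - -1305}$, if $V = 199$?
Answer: $\frac{\sqrt{95146129}}{247} \approx 39.491$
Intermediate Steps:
$Q{\left(c \right)} = 0$
$C = \frac{62872}{247}$ ($C = \frac{0}{2298} + \frac{1626}{\left(199 + 542\right) \frac{1}{602 - 486}} = 0 \cdot \frac{1}{2298} + \frac{1626}{741 \cdot \frac{1}{116}} = 0 + \frac{1626}{741 \cdot \frac{1}{116}} = 0 + \frac{1626}{\frac{741}{116}} = 0 + 1626 \cdot \frac{116}{741} = 0 + \frac{62872}{247} = \frac{62872}{247} \approx 254.54$)
$\sqrt{C - -1305} = \sqrt{\frac{62872}{247} - -1305} = \sqrt{\frac{62872}{247} + \left(-163 + 1468\right)} = \sqrt{\frac{62872}{247} + 1305} = \sqrt{\frac{385207}{247}} = \frac{\sqrt{95146129}}{247}$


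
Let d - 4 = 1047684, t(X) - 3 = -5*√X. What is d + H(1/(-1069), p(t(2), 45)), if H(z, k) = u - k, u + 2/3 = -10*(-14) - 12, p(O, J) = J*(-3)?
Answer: 3143851/3 ≈ 1.0480e+6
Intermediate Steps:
t(X) = 3 - 5*√X
p(O, J) = -3*J
d = 1047688 (d = 4 + 1047684 = 1047688)
u = 382/3 (u = -⅔ + (-10*(-14) - 12) = -⅔ + (140 - 12) = -⅔ + 128 = 382/3 ≈ 127.33)
H(z, k) = 382/3 - k
d + H(1/(-1069), p(t(2), 45)) = 1047688 + (382/3 - (-3)*45) = 1047688 + (382/3 - 1*(-135)) = 1047688 + (382/3 + 135) = 1047688 + 787/3 = 3143851/3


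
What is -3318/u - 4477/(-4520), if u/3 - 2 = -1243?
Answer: 10555077/5609320 ≈ 1.8817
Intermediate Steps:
u = -3723 (u = 6 + 3*(-1243) = 6 - 3729 = -3723)
-3318/u - 4477/(-4520) = -3318/(-3723) - 4477/(-4520) = -3318*(-1/3723) - 4477*(-1/4520) = 1106/1241 + 4477/4520 = 10555077/5609320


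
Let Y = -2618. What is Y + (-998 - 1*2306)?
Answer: -5922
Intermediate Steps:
Y + (-998 - 1*2306) = -2618 + (-998 - 1*2306) = -2618 + (-998 - 2306) = -2618 - 3304 = -5922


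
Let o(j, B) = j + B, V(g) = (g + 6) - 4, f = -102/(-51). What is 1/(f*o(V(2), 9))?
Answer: 1/26 ≈ 0.038462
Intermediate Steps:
f = 2 (f = -102*(-1/51) = 2)
V(g) = 2 + g (V(g) = (6 + g) - 4 = 2 + g)
o(j, B) = B + j
1/(f*o(V(2), 9)) = 1/(2*(9 + (2 + 2))) = 1/(2*(9 + 4)) = 1/(2*13) = 1/26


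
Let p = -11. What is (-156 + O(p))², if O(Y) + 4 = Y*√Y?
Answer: 24269 + 3520*I*√11 ≈ 24269.0 + 11675.0*I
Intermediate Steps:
O(Y) = -4 + Y^(3/2) (O(Y) = -4 + Y*√Y = -4 + Y^(3/2))
(-156 + O(p))² = (-156 + (-4 + (-11)^(3/2)))² = (-156 + (-4 - 11*I*√11))² = (-160 - 11*I*√11)²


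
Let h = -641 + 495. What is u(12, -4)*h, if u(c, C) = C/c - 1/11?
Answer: 2044/33 ≈ 61.939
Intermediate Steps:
u(c, C) = -1/11 + C/c (u(c, C) = C/c - 1*1/11 = C/c - 1/11 = -1/11 + C/c)
h = -146
u(12, -4)*h = ((-4 - 1/11*12)/12)*(-146) = ((-4 - 12/11)/12)*(-146) = ((1/12)*(-56/11))*(-146) = -14/33*(-146) = 2044/33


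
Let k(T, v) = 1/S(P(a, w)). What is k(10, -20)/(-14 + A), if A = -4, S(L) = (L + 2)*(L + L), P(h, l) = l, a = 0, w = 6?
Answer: -1/1728 ≈ -0.00057870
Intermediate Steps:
S(L) = 2*L*(2 + L) (S(L) = (2 + L)*(2*L) = 2*L*(2 + L))
k(T, v) = 1/96 (k(T, v) = 1/(2*6*(2 + 6)) = 1/(2*6*8) = 1/96)
k(10, -20)/(-14 + A) = 1/(96*(-14 - 4)) = (1/96)/(-18) = (1/96)*(-1/18) = -1/1728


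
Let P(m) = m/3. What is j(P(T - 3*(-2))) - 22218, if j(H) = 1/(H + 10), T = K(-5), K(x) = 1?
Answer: -822063/37 ≈ -22218.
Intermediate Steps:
T = 1
P(m) = m/3 (P(m) = m*(1/3) = m/3)
j(H) = 1/(10 + H)
j(P(T - 3*(-2))) - 22218 = 1/(10 + (1 - 3*(-2))/3) - 22218 = 1/(10 + (1 + 6)/3) - 22218 = 1/(10 + (1/3)*7) - 22218 = 1/(10 + 7/3) - 22218 = 1/(37/3) - 22218 = 3/37 - 22218 = -822063/37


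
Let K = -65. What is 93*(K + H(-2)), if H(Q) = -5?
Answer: -6510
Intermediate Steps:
93*(K + H(-2)) = 93*(-65 - 5) = 93*(-70) = -6510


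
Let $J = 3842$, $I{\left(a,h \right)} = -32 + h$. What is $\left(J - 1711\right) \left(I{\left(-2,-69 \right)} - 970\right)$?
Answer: $-2282301$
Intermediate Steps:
$\left(J - 1711\right) \left(I{\left(-2,-69 \right)} - 970\right) = \left(3842 - 1711\right) \left(\left(-32 - 69\right) - 970\right) = 2131 \left(-101 - 970\right) = 2131 \left(-1071\right) = -2282301$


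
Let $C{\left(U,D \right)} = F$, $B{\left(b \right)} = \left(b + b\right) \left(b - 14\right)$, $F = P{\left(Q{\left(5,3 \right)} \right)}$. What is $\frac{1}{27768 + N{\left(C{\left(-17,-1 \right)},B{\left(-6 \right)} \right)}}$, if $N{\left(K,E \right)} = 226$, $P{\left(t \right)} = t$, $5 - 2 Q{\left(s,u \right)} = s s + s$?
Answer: $\frac{1}{27994} \approx 3.5722 \cdot 10^{-5}$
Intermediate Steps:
$Q{\left(s,u \right)} = \frac{5}{2} - \frac{s}{2} - \frac{s^{2}}{2}$ ($Q{\left(s,u \right)} = \frac{5}{2} - \frac{s s + s}{2} = \frac{5}{2} - \frac{s^{2} + s}{2} = \frac{5}{2} - \frac{s + s^{2}}{2} = \frac{5}{2} - \left(\frac{s}{2} + \frac{s^{2}}{2}\right) = \frac{5}{2} - \frac{s}{2} - \frac{s^{2}}{2}$)
$F = - \frac{25}{2}$ ($F = \frac{5}{2} - \frac{5}{2} - \frac{5^{2}}{2} = \frac{5}{2} - \frac{5}{2} - \frac{25}{2} = - \frac{25}{2} \approx -12.5$)
$B{\left(b \right)} = 2 b \left(-14 + b\right)$
$C{\left(U,D \right)} = - \frac{25}{2}$
$\frac{1}{27768 + N{\left(C{\left(-17,-1 \right)},B{\left(-6 \right)} \right)}} = \frac{1}{27768 + 226} = \frac{1}{27994}$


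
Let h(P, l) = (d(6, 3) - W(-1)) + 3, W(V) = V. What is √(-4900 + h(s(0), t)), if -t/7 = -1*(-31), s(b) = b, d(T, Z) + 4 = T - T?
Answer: 70*I ≈ 70.0*I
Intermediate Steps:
d(T, Z) = -4 (d(T, Z) = -4 + (T - T) = -4 + 0 = -4)
t = -217 (t = -(-7)*(-31) = -7*31 = -217)
h(P, l) = 0 (h(P, l) = (-4 - 1*(-1)) + 3 = (-4 + 1) + 3 = -3 + 3 = 0)
√(-4900 + h(s(0), t)) = √(-4900 + 0) = √(-4900) = 70*I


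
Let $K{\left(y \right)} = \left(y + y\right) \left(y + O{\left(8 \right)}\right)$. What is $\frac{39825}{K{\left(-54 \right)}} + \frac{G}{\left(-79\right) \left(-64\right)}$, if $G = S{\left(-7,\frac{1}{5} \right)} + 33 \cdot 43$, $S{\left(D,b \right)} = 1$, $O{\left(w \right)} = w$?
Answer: $\frac{241215}{29072} \approx 8.2972$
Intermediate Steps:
$G = 1420$ ($G = 1 + 33 \cdot 43 = 1 + 1419 = 1420$)
$K{\left(y \right)} = 2 y \left(8 + y\right)$ ($K{\left(y \right)} = \left(y + y\right) \left(y + 8\right) = 2 y \left(8 + y\right)$)
$\frac{39825}{K{\left(-54 \right)}} + \frac{G}{\left(-79\right) \left(-64\right)} = \frac{39825}{2 \left(-54\right) \left(8 - 54\right)} + \frac{1420}{\left(-79\right) \left(-64\right)} = \frac{39825}{2 \left(-54\right) \left(-46\right)} + \frac{1420}{5056} = \frac{39825}{4968} + 1420 \cdot \frac{1}{5056} = 39825 \cdot \frac{1}{4968} + \frac{355}{1264} = \frac{1475}{184} + \frac{355}{1264} = \frac{241215}{29072}$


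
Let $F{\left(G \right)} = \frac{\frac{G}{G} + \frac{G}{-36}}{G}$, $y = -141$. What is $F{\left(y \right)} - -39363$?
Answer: $\frac{66602137}{1692} \approx 39363.0$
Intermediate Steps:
$F{\left(G \right)} = \frac{1 - \frac{G}{36}}{G}$ ($F{\left(G \right)} = \frac{1 + G \left(- \frac{1}{36}\right)}{G} = \frac{1 - \frac{G}{36}}{G}$)
$F{\left(y \right)} - -39363 = \frac{36 - -141}{36 \left(-141\right)} - -39363 = \frac{1}{36} \left(- \frac{1}{141}\right) \left(36 + 141\right) + 39363 = \frac{1}{36} \left(- \frac{1}{141}\right) 177 + 39363 = - \frac{59}{1692} + 39363 = \frac{66602137}{1692}$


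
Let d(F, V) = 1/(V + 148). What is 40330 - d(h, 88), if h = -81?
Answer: 9517879/236 ≈ 40330.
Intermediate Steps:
d(F, V) = 1/(148 + V)
40330 - d(h, 88) = 40330 - 1/(148 + 88) = 40330 - 1/236 = 9517879/236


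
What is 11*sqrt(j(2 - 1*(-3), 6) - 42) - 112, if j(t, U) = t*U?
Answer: -112 + 22*I*sqrt(3) ≈ -112.0 + 38.105*I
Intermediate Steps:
j(t, U) = U*t
11*sqrt(j(2 - 1*(-3), 6) - 42) - 112 = 11*sqrt(6*(2 - 1*(-3)) - 42) - 112 = 11*sqrt(6*(2 + 3) - 42) - 112 = 11*sqrt(6*5 - 42) - 112 = 11*sqrt(30 - 42) - 112 = 11*sqrt(-12) - 112 = 11*(2*I*sqrt(3)) - 112 = 22*I*sqrt(3) - 112 = -112 + 22*I*sqrt(3)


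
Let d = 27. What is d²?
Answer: 729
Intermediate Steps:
d² = 27² = 729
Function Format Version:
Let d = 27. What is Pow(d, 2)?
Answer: 729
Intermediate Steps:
Pow(d, 2) = Pow(27, 2) = 729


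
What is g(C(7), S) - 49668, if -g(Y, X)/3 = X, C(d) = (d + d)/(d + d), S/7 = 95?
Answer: -51663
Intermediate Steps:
S = 665 (S = 7*95 = 665)
C(d) = 1 (C(d) = (2*d)/((2*d)) = (2*d)*(1/(2*d)) = 1)
g(Y, X) = -3*X
g(C(7), S) - 49668 = -3*665 - 49668 = -1995 - 49668 = -51663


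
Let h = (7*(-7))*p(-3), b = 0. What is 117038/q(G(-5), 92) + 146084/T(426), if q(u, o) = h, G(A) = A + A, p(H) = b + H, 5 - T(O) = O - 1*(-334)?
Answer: 66889342/110985 ≈ 602.69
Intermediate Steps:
T(O) = -329 - O (T(O) = 5 - (O - 1*(-334)) = 5 - (O + 334) = 5 - (334 + O) = 5 + (-334 - O) = -329 - O)
p(H) = H (p(H) = 0 + H = H)
h = 147 (h = (7*(-7))*(-3) = -49*(-3) = 147)
G(A) = 2*A
q(u, o) = 147
117038/q(G(-5), 92) + 146084/T(426) = 117038/147 + 146084/(-329 - 1*426) = 117038*(1/147) + 146084/(-329 - 426) = 117038/147 + 146084/(-755) = 117038/147 + 146084*(-1/755) = 117038/147 - 146084/755 = 66889342/110985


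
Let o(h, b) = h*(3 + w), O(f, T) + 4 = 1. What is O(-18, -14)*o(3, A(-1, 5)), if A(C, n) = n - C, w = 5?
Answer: -72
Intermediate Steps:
O(f, T) = -3 (O(f, T) = -4 + 1 = -3)
o(h, b) = 8*h (o(h, b) = h*(3 + 5) = h*8 = 8*h)
O(-18, -14)*o(3, A(-1, 5)) = -24*3 = -3*24 = -72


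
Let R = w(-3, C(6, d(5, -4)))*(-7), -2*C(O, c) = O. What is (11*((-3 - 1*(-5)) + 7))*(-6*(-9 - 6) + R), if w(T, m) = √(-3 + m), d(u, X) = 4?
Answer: 8910 - 693*I*√6 ≈ 8910.0 - 1697.5*I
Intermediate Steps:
C(O, c) = -O/2
R = -7*I*√6 (R = √(-3 - ½*6)*(-7) = √(-3 - 3)*(-7) = √(-6)*(-7) = (I*√6)*(-7) = -7*I*√6 ≈ -17.146*I)
(11*((-3 - 1*(-5)) + 7))*(-6*(-9 - 6) + R) = (11*((-3 - 1*(-5)) + 7))*(-6*(-9 - 6) - 7*I*√6) = (11*((-3 + 5) + 7))*(-6*(-15) - 7*I*√6) = (11*(2 + 7))*(90 - 7*I*√6) = (11*9)*(90 - 7*I*√6) = 99*(90 - 7*I*√6) = 8910 - 693*I*√6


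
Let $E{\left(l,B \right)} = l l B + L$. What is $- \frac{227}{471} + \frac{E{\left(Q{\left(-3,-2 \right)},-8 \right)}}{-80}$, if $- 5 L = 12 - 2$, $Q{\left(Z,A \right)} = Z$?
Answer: $\frac{8347}{18840} \approx 0.44305$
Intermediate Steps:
$L = -2$ ($L = - \frac{12 - 2}{5} = \left(- \frac{1}{5}\right) 10 = -2$)
$E{\left(l,B \right)} = -2 + B l^{2}$ ($E{\left(l,B \right)} = l l B - 2 = l^{2} B - 2 = B l^{2} - 2 = -2 + B l^{2}$)
$- \frac{227}{471} + \frac{E{\left(Q{\left(-3,-2 \right)},-8 \right)}}{-80} = - \frac{227}{471} + \frac{-2 - 8 \left(-3\right)^{2}}{-80} = \left(-227\right) \frac{1}{471} + \left(-2 - 72\right) \left(- \frac{1}{80}\right) = - \frac{227}{471} + \left(-2 - 72\right) \left(- \frac{1}{80}\right) = - \frac{227}{471} - - \frac{37}{40} = - \frac{227}{471} + \frac{37}{40} = \frac{8347}{18840}$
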